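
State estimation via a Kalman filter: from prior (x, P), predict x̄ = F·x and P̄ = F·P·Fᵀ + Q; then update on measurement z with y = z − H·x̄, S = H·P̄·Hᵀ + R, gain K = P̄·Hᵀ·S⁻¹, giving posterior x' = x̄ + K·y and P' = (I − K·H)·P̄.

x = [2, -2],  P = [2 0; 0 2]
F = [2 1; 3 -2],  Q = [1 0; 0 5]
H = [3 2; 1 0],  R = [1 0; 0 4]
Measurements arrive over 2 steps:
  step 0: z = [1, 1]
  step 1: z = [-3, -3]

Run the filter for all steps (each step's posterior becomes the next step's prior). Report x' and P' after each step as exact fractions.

step 0: x' = [-1221/2399, 3194/2399], P' = [4476/2399 -6616/2399; -6616/2399 10373/2399]
step 1: x' = [-266023/1123244, -2618537/2246488], P' = [237573/280811 -703197/561622; -703197/561622 2360973/1123244]

step 0: x̄ = F·x = [2, 10]
step 0: P̄ = F·P·Fᵀ + Q = [11 8; 8 31]
step 0: y = z − H·x̄ = [-25, -1]
step 0: S = H·P̄·Hᵀ + R = [320 49; 49 15]
step 0: K = P̄·Hᵀ·S⁻¹ = [196/2399 1119/2399; 898/2399 -1654/2399]
step 0: x' = x̄ + K·y = [-1221/2399, 3194/2399]
step 0: P' = (I − K·H)·P̄ = [4476/2399 -6616/2399; -6616/2399 10373/2399]
step 1: x̄ = F·x = [752/2399, -10051/2399]
step 1: P̄ = F·P·Fᵀ + Q = [4212/2399 12726/2399; 12726/2399 173163/2399]
step 1: y = z − H·x̄ = [10649/2399, -7949/2399]
step 1: S = H·P̄·Hᵀ + R = [885671/2399 38088/2399; 38088/2399 13808/2399]
step 1: K = P̄·Hᵀ·S⁻¹ = [9522/280811 237573/1123244; 125691/280811 -703197/2246488]
step 1: x' = x̄ + K·y = [-266023/1123244, -2618537/2246488]
step 1: P' = (I − K·H)·P̄ = [237573/280811 -703197/561622; -703197/561622 2360973/1123244]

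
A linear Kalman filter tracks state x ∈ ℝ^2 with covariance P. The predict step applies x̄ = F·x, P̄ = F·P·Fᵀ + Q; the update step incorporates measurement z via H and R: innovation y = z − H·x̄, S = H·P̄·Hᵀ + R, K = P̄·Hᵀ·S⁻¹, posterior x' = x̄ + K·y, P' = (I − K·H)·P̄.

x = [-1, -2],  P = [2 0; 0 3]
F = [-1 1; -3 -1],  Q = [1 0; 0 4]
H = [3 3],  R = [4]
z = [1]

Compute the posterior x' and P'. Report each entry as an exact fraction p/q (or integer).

x̄ = F·x = [-1, 5]
P̄ = F·P·Fᵀ + Q = [6 3; 3 25]
y = z − H·x̄ = [-11]
S = H·P̄·Hᵀ + R = [337]
K = P̄·Hᵀ·S⁻¹ = [27/337; 84/337]
x' = x̄ + K·y = [-634/337, 761/337]
P' = (I − K·H)·P̄ = [1293/337 -1257/337; -1257/337 1369/337]

x' = [-634/337, 761/337]
P' = [1293/337 -1257/337; -1257/337 1369/337]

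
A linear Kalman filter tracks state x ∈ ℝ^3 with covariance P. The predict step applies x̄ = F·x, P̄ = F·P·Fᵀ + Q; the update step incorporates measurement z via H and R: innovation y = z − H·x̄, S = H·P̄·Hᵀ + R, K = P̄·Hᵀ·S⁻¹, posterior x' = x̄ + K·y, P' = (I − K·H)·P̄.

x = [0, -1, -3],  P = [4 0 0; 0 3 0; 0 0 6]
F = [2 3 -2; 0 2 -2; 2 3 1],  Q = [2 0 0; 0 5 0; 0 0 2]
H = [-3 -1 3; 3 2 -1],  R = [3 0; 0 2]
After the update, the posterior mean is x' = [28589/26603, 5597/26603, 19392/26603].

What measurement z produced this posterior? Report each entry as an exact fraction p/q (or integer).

z = [-1, 3]

x̄ = F·x = [3, 4, -6]
P̄ = F·P·Fᵀ + Q = [69 42 31; 42 41 6; 31 6 51]
S = H·P̄·Hᵀ + R = [782 -820; -820 1132]
K = P̄·Hᵀ·S⁻¹ = [4576/26603 9425/26603; -757/53206 4473/26603; 13176/26603 21627/53206]
x' − x̄ = [-51220/26603, -100815/26603, 179010/26603] = K·y
y = (KᵀK)⁻¹·Kᵀ·(x' − x̄) = [30, -20]
z = y + H·x̄ = [30, -20] + [-31, 23] = [-1, 3]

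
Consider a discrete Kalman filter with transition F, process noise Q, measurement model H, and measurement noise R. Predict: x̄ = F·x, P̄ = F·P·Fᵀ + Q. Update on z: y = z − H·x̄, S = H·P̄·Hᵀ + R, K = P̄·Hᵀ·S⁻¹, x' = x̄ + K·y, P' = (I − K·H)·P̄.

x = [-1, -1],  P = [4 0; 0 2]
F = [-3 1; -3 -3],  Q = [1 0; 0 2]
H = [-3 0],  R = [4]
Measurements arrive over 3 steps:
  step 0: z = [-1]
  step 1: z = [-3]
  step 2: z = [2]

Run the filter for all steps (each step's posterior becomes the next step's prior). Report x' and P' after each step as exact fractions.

step 0: x̄ = F·x = [2, 6]
step 0: P̄ = F·P·Fᵀ + Q = [39 30; 30 56]
step 0: y = z − H·x̄ = [5]
step 0: S = H·P̄·Hᵀ + R = [355]
step 0: K = P̄·Hᵀ·S⁻¹ = [-117/355; -18/71]
step 0: x' = x̄ + K·y = [25/71, 336/71]
step 0: P' = (I − K·H)·P̄ = [156/355 24/71; 24/71 2356/71]
step 1: x̄ = F·x = [261/71, -1083/71]
step 1: P̄ = F·P·Fᵀ + Q = [12819/355 -33216/355; -33216/355 110294/355]
step 1: y = z − H·x̄ = [570/71]
step 1: S = H·P̄·Hᵀ + R = [116791/355]
step 1: K = P̄·Hᵀ·S⁻¹ = [-38457/116791; 99648/116791]
step 1: x' = x̄ + K·y = [120591/116791, -981483/116791]
step 1: P' = (I − K·H)·P̄ = [51276/116791 -132864/116791; -132864/116791 8314430/116791]
step 2: x̄ = F·x = [-1343256/116791, 2582676/116791]
step 2: P̄ = F·P·Fᵀ + Q = [9689889/116791 -25278990/116791; -25278990/116791 73133384/116791]
step 2: y = z − H·x̄ = [-3796186/116791]
step 2: S = H·P̄·Hᵀ + R = [87676165/116791]
step 2: K = P̄·Hᵀ·S⁻¹ = [-29069667/87676165; 15167394/17535233]
step 2: x' = x̄ + K·y = [-63512358/87676165, -105234336/17535233]
step 2: P' = (I − K·H)·P̄ = [38759556/87676165 -20223192/17535233; -20223192/17535233 1131608812/17535233]

step 0: x' = [25/71, 336/71], P' = [156/355 24/71; 24/71 2356/71]
step 1: x' = [120591/116791, -981483/116791], P' = [51276/116791 -132864/116791; -132864/116791 8314430/116791]
step 2: x' = [-63512358/87676165, -105234336/17535233], P' = [38759556/87676165 -20223192/17535233; -20223192/17535233 1131608812/17535233]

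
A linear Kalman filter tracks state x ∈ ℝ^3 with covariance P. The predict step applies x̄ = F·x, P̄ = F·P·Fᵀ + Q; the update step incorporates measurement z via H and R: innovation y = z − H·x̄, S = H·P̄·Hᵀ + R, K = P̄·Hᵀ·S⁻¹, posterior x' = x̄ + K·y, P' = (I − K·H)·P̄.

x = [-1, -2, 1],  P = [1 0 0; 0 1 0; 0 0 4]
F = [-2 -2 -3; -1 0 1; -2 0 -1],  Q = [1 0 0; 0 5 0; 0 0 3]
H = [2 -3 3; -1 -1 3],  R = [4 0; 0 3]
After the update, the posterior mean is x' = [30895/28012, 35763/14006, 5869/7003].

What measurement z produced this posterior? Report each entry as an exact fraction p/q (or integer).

z = [-3, -1]

x̄ = F·x = [3, 2, 1]
P̄ = F·P·Fᵀ + Q = [45 -10 16; -10 10 -2; 16 -2 11]
S = H·P̄·Hᵀ + R = [721 101; 101 53]
K = P̄·Hᵀ·S⁻¹ = [7591/28012 -7595/28012; -1181/14006 665/14006; 461/7003 1632/7003]
x' − x̄ = [-53141/28012, 7751/14006, -1134/7003] = K·y
y = (KᵀK)⁻¹·Kᵀ·(x' − x̄) = [-6, 1]
z = y + H·x̄ = [-6, 1] + [3, -2] = [-3, -1]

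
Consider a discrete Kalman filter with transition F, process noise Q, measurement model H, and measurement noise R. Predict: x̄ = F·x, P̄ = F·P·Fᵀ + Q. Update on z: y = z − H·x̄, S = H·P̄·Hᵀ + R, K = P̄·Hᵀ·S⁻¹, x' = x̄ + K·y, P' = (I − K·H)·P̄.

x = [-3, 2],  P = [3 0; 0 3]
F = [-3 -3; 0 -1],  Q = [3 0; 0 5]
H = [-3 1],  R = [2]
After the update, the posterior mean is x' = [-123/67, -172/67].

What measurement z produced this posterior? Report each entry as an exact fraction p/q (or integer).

z = [3]

x̄ = F·x = [3, -2]
P̄ = F·P·Fᵀ + Q = [57 9; 9 8]
S = H·P̄·Hᵀ + R = [469]
K = P̄·Hᵀ·S⁻¹ = [-162/469; -19/469]
x' − x̄ = [-324/67, -38/67] = K·y
y = (KᵀK)⁻¹·Kᵀ·(x' − x̄) = [14]
z = y + H·x̄ = [14] + [-11] = [3]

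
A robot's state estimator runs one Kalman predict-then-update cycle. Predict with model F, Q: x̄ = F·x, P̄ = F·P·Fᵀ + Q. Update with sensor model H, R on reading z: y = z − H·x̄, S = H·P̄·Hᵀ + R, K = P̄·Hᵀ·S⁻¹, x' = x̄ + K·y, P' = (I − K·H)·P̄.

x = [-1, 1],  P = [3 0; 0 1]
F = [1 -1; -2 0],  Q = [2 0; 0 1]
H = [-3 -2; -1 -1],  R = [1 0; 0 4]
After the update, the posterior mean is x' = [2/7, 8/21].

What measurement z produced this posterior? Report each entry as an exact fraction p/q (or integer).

z = [-2, 2]

x̄ = F·x = [-2, 2]
P̄ = F·P·Fᵀ + Q = [6 -6; -6 13]
S = H·P̄·Hᵀ + R = [35 14; 14 11]
K = P̄·Hᵀ·S⁻¹ = [-22/63 4/9; 10/189 -19/27]
x' − x̄ = [16/7, -34/21] = K·y
y = (KᵀK)⁻¹·Kᵀ·(x' − x̄) = [-4, 2]
z = y + H·x̄ = [-4, 2] + [2, 0] = [-2, 2]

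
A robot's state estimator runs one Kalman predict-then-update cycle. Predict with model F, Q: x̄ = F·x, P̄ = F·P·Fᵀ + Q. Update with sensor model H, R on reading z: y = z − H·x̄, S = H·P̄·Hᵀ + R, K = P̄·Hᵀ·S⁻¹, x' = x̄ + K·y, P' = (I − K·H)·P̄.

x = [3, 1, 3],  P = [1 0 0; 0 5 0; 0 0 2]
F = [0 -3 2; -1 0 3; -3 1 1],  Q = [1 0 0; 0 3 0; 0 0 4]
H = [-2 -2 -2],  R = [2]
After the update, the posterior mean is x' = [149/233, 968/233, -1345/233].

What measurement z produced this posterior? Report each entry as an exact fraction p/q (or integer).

x̄ = F·x = [3, 6, -5]
P̄ = F·P·Fᵀ + Q = [54 12 -11; 12 22 9; -11 9 20]
S = H·P̄·Hᵀ + R = [466]
K = P̄·Hᵀ·S⁻¹ = [-55/233; -43/233; -18/233]
x' − x̄ = [-550/233, -430/233, -180/233] = K·y
y = (KᵀK)⁻¹·Kᵀ·(x' − x̄) = [10]
z = y + H·x̄ = [10] + [-8] = [2]

z = [2]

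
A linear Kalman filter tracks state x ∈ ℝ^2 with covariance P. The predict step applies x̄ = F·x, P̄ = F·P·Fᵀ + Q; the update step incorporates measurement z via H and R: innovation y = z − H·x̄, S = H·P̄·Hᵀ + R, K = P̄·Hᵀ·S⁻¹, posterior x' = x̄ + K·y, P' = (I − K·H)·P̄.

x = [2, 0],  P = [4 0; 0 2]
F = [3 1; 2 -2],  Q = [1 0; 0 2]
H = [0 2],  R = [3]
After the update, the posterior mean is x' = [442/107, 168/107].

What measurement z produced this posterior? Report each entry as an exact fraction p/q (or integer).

x̄ = F·x = [6, 4]
P̄ = F·P·Fᵀ + Q = [39 20; 20 26]
S = H·P̄·Hᵀ + R = [107]
K = P̄·Hᵀ·S⁻¹ = [40/107; 52/107]
x' − x̄ = [-200/107, -260/107] = K·y
y = (KᵀK)⁻¹·Kᵀ·(x' − x̄) = [-5]
z = y + H·x̄ = [-5] + [8] = [3]

z = [3]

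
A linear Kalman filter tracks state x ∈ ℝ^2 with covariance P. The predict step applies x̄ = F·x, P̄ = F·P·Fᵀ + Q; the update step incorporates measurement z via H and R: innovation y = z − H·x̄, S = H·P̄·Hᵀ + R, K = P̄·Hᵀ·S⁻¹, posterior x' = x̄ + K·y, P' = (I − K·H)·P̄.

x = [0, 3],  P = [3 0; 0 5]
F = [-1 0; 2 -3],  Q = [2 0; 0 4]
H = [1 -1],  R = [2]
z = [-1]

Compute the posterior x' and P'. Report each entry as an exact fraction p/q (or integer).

x̄ = F·x = [0, -9]
P̄ = F·P·Fᵀ + Q = [5 -6; -6 61]
y = z − H·x̄ = [-10]
S = H·P̄·Hᵀ + R = [80]
K = P̄·Hᵀ·S⁻¹ = [11/80; -67/80]
x' = x̄ + K·y = [-11/8, -5/8]
P' = (I − K·H)·P̄ = [279/80 257/80; 257/80 391/80]

x' = [-11/8, -5/8]
P' = [279/80 257/80; 257/80 391/80]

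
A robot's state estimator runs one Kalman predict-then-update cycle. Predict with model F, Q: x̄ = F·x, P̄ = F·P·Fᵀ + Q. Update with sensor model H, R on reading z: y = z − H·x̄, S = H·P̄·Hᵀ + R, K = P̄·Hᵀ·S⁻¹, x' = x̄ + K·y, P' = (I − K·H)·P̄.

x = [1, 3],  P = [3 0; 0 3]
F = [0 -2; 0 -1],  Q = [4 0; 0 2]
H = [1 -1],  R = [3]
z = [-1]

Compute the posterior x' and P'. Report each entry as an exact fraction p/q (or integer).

x̄ = F·x = [-6, -3]
P̄ = F·P·Fᵀ + Q = [16 6; 6 5]
y = z − H·x̄ = [2]
S = H·P̄·Hᵀ + R = [12]
K = P̄·Hᵀ·S⁻¹ = [5/6; 1/12]
x' = x̄ + K·y = [-13/3, -17/6]
P' = (I − K·H)·P̄ = [23/3 31/6; 31/6 59/12]

x' = [-13/3, -17/6]
P' = [23/3 31/6; 31/6 59/12]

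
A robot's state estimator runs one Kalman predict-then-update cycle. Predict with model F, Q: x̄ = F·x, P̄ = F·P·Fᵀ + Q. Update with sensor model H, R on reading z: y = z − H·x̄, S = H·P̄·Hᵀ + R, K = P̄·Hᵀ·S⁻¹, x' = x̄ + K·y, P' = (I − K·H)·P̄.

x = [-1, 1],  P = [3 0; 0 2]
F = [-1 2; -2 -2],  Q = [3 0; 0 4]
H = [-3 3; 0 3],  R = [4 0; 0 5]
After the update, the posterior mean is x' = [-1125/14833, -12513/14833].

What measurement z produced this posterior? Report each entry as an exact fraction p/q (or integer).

x̄ = F·x = [3, 0]
P̄ = F·P·Fᵀ + Q = [14 -2; -2 24]
S = H·P̄·Hᵀ + R = [382 234; 234 221]
K = P̄·Hᵀ·S⁻¹ = [-354/1141 4470/14833; 15/1141 4626/14833]
x' − x̄ = [-45624/14833, -12513/14833] = K·y
y = (KᵀK)⁻¹·Kᵀ·(x' − x̄) = [7, -3]
z = y + H·x̄ = [7, -3] + [-9, 0] = [-2, -3]

z = [-2, -3]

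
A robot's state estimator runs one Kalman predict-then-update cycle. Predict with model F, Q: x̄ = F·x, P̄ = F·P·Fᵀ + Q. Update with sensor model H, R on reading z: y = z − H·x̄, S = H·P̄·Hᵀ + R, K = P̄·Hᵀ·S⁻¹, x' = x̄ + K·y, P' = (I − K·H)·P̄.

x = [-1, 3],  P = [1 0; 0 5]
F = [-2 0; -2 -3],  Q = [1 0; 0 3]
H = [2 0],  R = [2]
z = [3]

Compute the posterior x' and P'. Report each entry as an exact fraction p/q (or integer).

x' = [17/11, -81/11]
P' = [5/11 4/11; 4/11 540/11]

x̄ = F·x = [2, -7]
P̄ = F·P·Fᵀ + Q = [5 4; 4 52]
y = z − H·x̄ = [-1]
S = H·P̄·Hᵀ + R = [22]
K = P̄·Hᵀ·S⁻¹ = [5/11; 4/11]
x' = x̄ + K·y = [17/11, -81/11]
P' = (I − K·H)·P̄ = [5/11 4/11; 4/11 540/11]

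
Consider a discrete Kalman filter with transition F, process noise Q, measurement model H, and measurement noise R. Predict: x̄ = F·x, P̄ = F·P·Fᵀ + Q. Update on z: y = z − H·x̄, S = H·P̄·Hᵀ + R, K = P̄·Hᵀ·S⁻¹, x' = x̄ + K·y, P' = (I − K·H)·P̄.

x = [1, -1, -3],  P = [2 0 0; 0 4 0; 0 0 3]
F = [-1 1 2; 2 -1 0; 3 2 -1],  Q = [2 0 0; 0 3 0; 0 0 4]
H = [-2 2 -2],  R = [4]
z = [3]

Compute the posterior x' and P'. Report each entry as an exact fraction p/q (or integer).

x' = [-44/7, 23/14, 89/14]
P' = [964/77 -160/77 -100/7; -160/77 794/77 85/7; -100/7 85/7 188/7]

x̄ = F·x = [-8, 3, 4]
P̄ = F·P·Fᵀ + Q = [20 -8 -4; -8 15 4; -4 4 41]
y = z − H·x̄ = [-11]
S = H·P̄·Hᵀ + R = [308]
K = P̄·Hᵀ·S⁻¹ = [-12/77; 19/154; -3/14]
x' = x̄ + K·y = [-44/7, 23/14, 89/14]
P' = (I − K·H)·P̄ = [964/77 -160/77 -100/7; -160/77 794/77 85/7; -100/7 85/7 188/7]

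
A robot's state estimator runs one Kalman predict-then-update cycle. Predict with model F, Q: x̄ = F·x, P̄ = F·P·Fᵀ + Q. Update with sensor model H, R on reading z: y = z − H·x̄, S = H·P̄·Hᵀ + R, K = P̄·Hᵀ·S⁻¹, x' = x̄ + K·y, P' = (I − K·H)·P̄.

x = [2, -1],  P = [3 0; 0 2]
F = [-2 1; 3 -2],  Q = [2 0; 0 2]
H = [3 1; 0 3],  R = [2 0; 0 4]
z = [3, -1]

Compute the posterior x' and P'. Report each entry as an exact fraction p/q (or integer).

x̄ = F·x = [-5, 8]
P̄ = F·P·Fᵀ + Q = [16 -22; -22 37]
y = z − H·x̄ = [10, -25]
S = H·P̄·Hᵀ + R = [51 -87; -87 337]
K = P̄·Hᵀ·S⁻¹ = [1510/4809 -184/1603; -58/4809 523/1603]
x' = x̄ + K·y = [4855/4809, -1333/4809]
P' = (I − K·H)·P̄ = [1252/4809 -736/4809; -736/4809 2092/4809]

x' = [4855/4809, -1333/4809]
P' = [1252/4809 -736/4809; -736/4809 2092/4809]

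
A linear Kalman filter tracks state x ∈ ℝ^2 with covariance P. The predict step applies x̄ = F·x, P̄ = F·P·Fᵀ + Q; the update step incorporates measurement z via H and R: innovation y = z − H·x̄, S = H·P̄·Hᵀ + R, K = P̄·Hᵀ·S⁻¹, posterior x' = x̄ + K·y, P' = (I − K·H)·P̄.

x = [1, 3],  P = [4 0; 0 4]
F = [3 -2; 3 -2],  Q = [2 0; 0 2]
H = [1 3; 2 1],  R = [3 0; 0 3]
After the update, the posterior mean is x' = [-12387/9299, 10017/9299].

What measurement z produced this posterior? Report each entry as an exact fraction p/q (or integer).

x̄ = F·x = [-3, -3]
P̄ = F·P·Fᵀ + Q = [54 52; 52 54]
S = H·P̄·Hᵀ + R = [855 634; 634 481]
K = P̄·Hᵀ·S⁻¹ = [-430/9299 3660/9299; 2762/9299 -586/9299]
x' − x̄ = [15510/9299, 37914/9299] = K·y
y = (KᵀK)⁻¹·Kᵀ·(x' − x̄) = [15, 6]
z = y + H·x̄ = [15, 6] + [-12, -9] = [3, -3]

z = [3, -3]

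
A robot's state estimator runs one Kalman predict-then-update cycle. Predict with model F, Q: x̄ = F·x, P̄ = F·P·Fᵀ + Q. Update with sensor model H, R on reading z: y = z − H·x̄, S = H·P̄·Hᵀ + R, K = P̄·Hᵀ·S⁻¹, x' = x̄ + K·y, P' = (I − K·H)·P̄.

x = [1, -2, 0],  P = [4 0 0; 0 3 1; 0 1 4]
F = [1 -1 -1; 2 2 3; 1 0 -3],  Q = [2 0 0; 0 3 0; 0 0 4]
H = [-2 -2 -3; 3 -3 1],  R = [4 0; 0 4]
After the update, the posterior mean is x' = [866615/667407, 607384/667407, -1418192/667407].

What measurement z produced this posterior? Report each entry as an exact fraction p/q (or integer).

x̄ = F·x = [3, -2, 1]
P̄ = F·P·Fᵀ + Q = [15 -15 19; -15 79 -34; 19 -34 44]
S = H·P̄·Hᵀ + R = [476 -195; -195 1482]
K = P̄·Hᵀ·S⁻¹ = [-1621/17113 40769/667407; -2568/17113 -155486/667407; -2861/17113 76738/667407]
x' − x̄ = [-1135606/667407, 1942198/667407, -2085599/667407] = K·y
y = (KᵀK)⁻¹·Kᵀ·(x' − x̄) = [7, -17]
z = y + H·x̄ = [7, -17] + [-5, 16] = [2, -1]

z = [2, -1]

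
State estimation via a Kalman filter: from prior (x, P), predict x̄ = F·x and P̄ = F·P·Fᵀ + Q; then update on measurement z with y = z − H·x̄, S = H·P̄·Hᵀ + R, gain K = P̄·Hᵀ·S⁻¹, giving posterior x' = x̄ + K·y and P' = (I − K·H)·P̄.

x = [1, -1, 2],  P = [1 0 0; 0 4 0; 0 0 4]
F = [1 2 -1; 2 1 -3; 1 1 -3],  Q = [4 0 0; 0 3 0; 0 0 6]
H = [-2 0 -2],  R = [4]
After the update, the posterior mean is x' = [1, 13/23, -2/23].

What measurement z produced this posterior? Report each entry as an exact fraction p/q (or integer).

x̄ = F·x = [-3, -5, -6]
P̄ = F·P·Fᵀ + Q = [25 22 21; 22 47 42; 21 42 47]
S = H·P̄·Hᵀ + R = [460]
K = P̄·Hᵀ·S⁻¹ = [-1/5; -32/115; -34/115]
x' − x̄ = [4, 128/23, 136/23] = K·y
y = (KᵀK)⁻¹·Kᵀ·(x' − x̄) = [-20]
z = y + H·x̄ = [-20] + [18] = [-2]

z = [-2]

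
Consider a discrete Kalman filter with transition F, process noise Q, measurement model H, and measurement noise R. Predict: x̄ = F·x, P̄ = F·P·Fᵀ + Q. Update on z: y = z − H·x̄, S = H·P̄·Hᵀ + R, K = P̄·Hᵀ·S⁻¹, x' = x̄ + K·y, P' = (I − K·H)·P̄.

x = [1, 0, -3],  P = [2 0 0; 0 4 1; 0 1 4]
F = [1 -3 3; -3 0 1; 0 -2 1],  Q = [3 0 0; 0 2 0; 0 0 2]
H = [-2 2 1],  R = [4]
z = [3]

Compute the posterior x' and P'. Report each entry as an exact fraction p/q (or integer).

x' = [-201/23, -646/115, -377/115]
P' = [1269/46 443/23 349/23; 443/23 1792/115 934/115; 349/23 934/115 1558/115]

x̄ = F·x = [-8, -6, -3]
P̄ = F·P·Fᵀ + Q = [59 3 27; 3 24 2; 27 2 18]
y = z − H·x̄ = [2]
S = H·P̄·Hᵀ + R = [230]
K = P̄·Hᵀ·S⁻¹ = [-17/46; 22/115; -16/115]
x' = x̄ + K·y = [-201/23, -646/115, -377/115]
P' = (I − K·H)·P̄ = [1269/46 443/23 349/23; 443/23 1792/115 934/115; 349/23 934/115 1558/115]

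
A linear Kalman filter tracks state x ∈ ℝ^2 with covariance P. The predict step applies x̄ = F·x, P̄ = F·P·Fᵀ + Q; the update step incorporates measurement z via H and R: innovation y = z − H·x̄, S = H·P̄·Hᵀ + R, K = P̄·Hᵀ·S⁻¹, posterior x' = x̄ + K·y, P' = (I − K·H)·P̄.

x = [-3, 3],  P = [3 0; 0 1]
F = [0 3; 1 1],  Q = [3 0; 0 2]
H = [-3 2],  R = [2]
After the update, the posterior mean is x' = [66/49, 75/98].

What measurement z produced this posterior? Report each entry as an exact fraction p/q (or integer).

z = [-2]

x̄ = F·x = [9, 0]
P̄ = F·P·Fᵀ + Q = [12 3; 3 6]
S = H·P̄·Hᵀ + R = [98]
K = P̄·Hᵀ·S⁻¹ = [-15/49; 3/98]
x' − x̄ = [-375/49, 75/98] = K·y
y = (KᵀK)⁻¹·Kᵀ·(x' − x̄) = [25]
z = y + H·x̄ = [25] + [-27] = [-2]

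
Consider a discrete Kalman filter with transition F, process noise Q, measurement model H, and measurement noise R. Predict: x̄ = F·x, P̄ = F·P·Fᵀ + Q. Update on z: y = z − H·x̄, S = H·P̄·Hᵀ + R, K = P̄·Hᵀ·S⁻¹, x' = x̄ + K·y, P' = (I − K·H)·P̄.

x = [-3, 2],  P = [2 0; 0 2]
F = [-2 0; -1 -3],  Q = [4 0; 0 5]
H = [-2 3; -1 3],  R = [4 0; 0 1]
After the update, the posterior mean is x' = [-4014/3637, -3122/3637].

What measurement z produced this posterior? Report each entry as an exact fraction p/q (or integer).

x̄ = F·x = [6, -3]
P̄ = F·P·Fᵀ + Q = [12 4; 4 25]
S = H·P̄·Hᵀ + R = [229 213; 213 214]
K = P̄·Hᵀ·S⁻¹ = [-2568/3637 2556/3637; -785/3637 1988/3637]
x' − x̄ = [-25836/3637, 7789/3637] = K·y
y = (KᵀK)⁻¹·Kᵀ·(x' − x̄) = [23, 13]
z = y + H·x̄ = [23, 13] + [-21, -15] = [2, -2]

z = [2, -2]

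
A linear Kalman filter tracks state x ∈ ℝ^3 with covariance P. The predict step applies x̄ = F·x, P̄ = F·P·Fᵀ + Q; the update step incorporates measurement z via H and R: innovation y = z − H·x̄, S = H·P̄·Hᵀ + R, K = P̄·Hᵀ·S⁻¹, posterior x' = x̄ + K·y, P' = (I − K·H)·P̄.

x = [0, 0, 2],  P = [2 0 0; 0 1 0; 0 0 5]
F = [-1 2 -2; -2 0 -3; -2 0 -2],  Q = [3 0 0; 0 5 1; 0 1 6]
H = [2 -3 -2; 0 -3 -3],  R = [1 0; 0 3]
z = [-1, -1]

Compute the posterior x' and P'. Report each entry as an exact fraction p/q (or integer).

x̄ = F·x = [-4, -6, -4]
P̄ = F·P·Fᵀ + Q = [29 34 24; 34 58 39; 24 39 34]
y = z − H·x̄ = [-19, -31]
S = H·P̄·Hᵀ + R = [643 963; 963 1533]
K = P̄·Hᵀ·S⁻¹ = [4421/9725 -3881/9725; -613/19450 -3307/19450; 146/9725 -1481/9725]
x' = x̄ + K·y = [-2588/9725, -1268/9725, 4237/9725]
P' = (I − K·H)·P̄ = [13463/9725 14743/9725 -10862/9725; 14743/9725 52971/19450 -24832/9725; -10862/9725 -24832/9725 26313/9725]

x' = [-2588/9725, -1268/9725, 4237/9725]
P' = [13463/9725 14743/9725 -10862/9725; 14743/9725 52971/19450 -24832/9725; -10862/9725 -24832/9725 26313/9725]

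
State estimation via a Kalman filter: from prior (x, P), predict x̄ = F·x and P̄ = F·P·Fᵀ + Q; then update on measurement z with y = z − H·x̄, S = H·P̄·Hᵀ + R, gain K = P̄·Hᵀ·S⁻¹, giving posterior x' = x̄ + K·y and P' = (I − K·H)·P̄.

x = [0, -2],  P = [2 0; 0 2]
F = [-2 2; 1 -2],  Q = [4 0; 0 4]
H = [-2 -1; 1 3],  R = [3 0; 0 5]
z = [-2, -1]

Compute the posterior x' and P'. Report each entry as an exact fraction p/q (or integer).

x' = [1388/1289, -654/1289]
P' = [4652/3867 -2764/3867; -2764/3867 3338/3867]

x̄ = F·x = [-4, 4]
P̄ = F·P·Fᵀ + Q = [20 -12; -12 14]
y = z − H·x̄ = [-6, -9]
S = H·P̄·Hᵀ + R = [49 2; 2 79]
K = P̄·Hᵀ·S⁻¹ = [-2180/3867 -728/3867; 730/3867 1450/3867]
x' = x̄ + K·y = [1388/1289, -654/1289]
P' = (I − K·H)·P̄ = [4652/3867 -2764/3867; -2764/3867 3338/3867]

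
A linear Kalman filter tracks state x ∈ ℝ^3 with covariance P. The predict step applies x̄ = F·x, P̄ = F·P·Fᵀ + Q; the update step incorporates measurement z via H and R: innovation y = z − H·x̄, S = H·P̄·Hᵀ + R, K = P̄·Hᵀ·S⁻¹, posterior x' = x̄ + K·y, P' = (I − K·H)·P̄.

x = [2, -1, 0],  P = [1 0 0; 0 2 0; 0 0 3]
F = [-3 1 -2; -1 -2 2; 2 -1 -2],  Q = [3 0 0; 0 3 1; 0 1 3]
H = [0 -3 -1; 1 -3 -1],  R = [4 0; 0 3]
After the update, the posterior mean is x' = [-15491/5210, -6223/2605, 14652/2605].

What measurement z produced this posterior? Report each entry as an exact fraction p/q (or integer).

x̄ = F·x = [-7, 0, 5]
P̄ = F·P·Fᵀ + Q = [26 -13 4; -13 24 -9; 4 -9 21]
S = H·P̄·Hᵀ + R = [187 218; 218 282]
K = P̄·Hᵀ·S⁻¹ = [-1714/2605 3777/5210; -599/2605 -239/2605; -244/2605 281/2605]
x' − x̄ = [20979/5210, -6223/2605, 1627/2605] = K·y
y = (KᵀK)⁻¹·Kᵀ·(x' − x̄) = [6, 11]
z = y + H·x̄ = [6, 11] + [-5, -12] = [1, -1]

z = [1, -1]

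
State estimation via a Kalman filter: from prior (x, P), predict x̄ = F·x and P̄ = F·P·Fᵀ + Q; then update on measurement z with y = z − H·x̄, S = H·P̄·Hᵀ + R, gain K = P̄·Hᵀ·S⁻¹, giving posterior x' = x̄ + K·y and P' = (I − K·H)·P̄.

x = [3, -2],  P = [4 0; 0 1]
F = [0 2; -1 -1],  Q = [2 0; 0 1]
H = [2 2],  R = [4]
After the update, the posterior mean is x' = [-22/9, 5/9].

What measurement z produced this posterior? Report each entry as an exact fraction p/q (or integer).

x̄ = F·x = [-4, -1]
P̄ = F·P·Fᵀ + Q = [6 -2; -2 6]
S = H·P̄·Hᵀ + R = [36]
K = P̄·Hᵀ·S⁻¹ = [2/9; 2/9]
x' − x̄ = [14/9, 14/9] = K·y
y = (KᵀK)⁻¹·Kᵀ·(x' − x̄) = [7]
z = y + H·x̄ = [7] + [-10] = [-3]

z = [-3]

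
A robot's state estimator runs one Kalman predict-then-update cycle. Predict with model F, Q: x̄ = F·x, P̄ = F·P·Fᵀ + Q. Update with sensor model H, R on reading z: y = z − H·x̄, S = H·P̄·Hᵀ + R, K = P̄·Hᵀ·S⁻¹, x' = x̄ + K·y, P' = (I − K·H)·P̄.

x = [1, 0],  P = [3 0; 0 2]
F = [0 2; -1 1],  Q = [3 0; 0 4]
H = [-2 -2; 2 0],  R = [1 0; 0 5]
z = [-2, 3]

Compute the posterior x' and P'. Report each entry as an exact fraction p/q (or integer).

x̄ = F·x = [0, -1]
P̄ = F·P·Fᵀ + Q = [11 4; 4 9]
y = z − H·x̄ = [-4, 3]
S = H·P̄·Hᵀ + R = [113 -60; -60 49]
K = P̄·Hᵀ·S⁻¹ = [-150/1937 686/1937; -794/1937 -656/1937]
x' = x̄ + K·y = [2658/1937, -729/1937]
P' = (I − K·H)·P̄ = [1715/1937 -1640/1937; -1640/1937 2037/1937]

x' = [2658/1937, -729/1937]
P' = [1715/1937 -1640/1937; -1640/1937 2037/1937]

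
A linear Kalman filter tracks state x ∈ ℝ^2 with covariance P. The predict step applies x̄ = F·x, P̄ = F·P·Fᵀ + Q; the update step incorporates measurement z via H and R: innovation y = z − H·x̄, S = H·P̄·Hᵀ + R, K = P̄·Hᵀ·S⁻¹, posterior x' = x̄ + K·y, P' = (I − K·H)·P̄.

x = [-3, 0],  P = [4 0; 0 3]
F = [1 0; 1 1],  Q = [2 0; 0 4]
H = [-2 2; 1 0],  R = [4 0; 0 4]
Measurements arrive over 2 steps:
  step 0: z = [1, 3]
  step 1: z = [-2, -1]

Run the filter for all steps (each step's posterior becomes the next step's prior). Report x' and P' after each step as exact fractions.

step 0: x̄ = F·x = [-3, -3]
step 0: P̄ = F·P·Fᵀ + Q = [6 4; 4 11]
step 0: y = z − H·x̄ = [1, 6]
step 0: S = H·P̄·Hᵀ + R = [40 -4; -4 10]
step 0: K = P̄·Hᵀ·S⁻¹ = [-1/24 7/12; 13/32 9/16]
step 0: x' = x̄ + K·y = [11/24, 25/32]
step 0: P' = (I − K·H)·P̄ = [7/3 9/4; 9/4 49/16]
step 1: x̄ = F·x = [11/24, 119/96]
step 1: P̄ = F·P·Fᵀ + Q = [13/3 55/12; 55/12 667/48]
step 1: y = z − H·x̄ = [-57/16, -35/24]
step 1: S = H·P̄·Hᵀ + R = [161/4 1/2; 1/2 25/3]
step 1: K = P̄·Hᵀ·S⁻¹ = [12/2011 1045/2011; 1835/4022 1051/2011]
step 1: x' = x̄ + K·y = [-645/2011, -4617/4022]
step 1: P' = (I − K·H)·P̄ = [4180/2011 4204/2011; 4204/2011 6039/2011]

step 0: x' = [11/24, 25/32], P' = [7/3 9/4; 9/4 49/16]
step 1: x' = [-645/2011, -4617/4022], P' = [4180/2011 4204/2011; 4204/2011 6039/2011]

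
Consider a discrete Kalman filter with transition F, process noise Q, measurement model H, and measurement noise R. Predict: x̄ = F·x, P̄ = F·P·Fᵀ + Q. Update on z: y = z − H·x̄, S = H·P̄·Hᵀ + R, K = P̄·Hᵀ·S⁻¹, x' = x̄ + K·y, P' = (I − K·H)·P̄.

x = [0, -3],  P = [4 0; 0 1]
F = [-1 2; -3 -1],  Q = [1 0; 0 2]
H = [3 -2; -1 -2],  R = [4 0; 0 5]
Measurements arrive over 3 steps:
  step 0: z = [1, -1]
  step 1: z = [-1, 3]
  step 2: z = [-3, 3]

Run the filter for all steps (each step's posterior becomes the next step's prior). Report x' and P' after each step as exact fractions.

step 0: x' = [473/17489, 2643/17489], P' = [9216/17489 5722/17489; 5722/17489 13079/17489]
step 1: x' = [-31021507/41516029, -32344830/41516029], P' = [18712296/41516029 10206822/41516029; 10206822/41516029 27248109/41516029]
step 2: x' = [-100471197799/85053455969, -26018268649/85053455969], P' = [38298432176/85053455969 20847475082/85053455969; 20847475082/85053455969 55431901179/85053455969]

step 0: x̄ = F·x = [-6, 3]
step 0: P̄ = F·P·Fᵀ + Q = [9 10; 10 39]
step 0: y = z − H·x̄ = [25, -1]
step 0: S = H·P̄·Hᵀ + R = [121 89; 89 210]
step 0: K = P̄·Hᵀ·S⁻¹ = [4051/17489 -4132/17489; -2248/17489 -6376/17489]
step 0: x' = x̄ + K·y = [473/17489, 2643/17489]
step 0: P' = (I − K·H)·P̄ = [9216/17489 5722/17489; 5722/17489 13079/17489]
step 1: x̄ = F·x = [4813/17489, -4062/17489]
step 1: P̄ = F·P·Fᵀ + Q = [56133/17489 -27120/17489; -27120/17489 165333/17489]
step 1: y = z − H·x̄ = [-40052/17489, 49156/17489]
step 1: S = H·P̄·Hᵀ + R = [1561925/17489 601413/17489; 601413/17489 696430/17489]
step 1: K = P̄·Hᵀ·S⁻¹ = [8930811/41516029 -7825188/41516029; -5968938/41516029 -12940608/41516029]
step 1: x' = x̄ + K·y = [-31021507/41516029, -32344830/41516029]
step 1: P' = (I − K·H)·P̄ = [18712296/41516029 10206822/41516029; 10206822/41516029 27248109/41516029]
step 2: x̄ = F·x = [-33668153/41516029, 125409351/41516029]
step 2: P̄ = F·P·Fᵀ + Q = [128393473/41516029 -49393440/41516029; -49393440/41516029 339931763/41516029]
step 2: y = z − H·x̄ = [227275074/41516029, 341698636/41516029]
step 2: S = H·P̄·Hᵀ + R = [3274053705/41516029 1172120393/41516029; 1172120393/41516029 1498126910/41516029]
step 2: K = P̄·Hᵀ·S⁻¹ = [18300086591/85053455969 -15998676468/85053455969; -12080344278/85053455969 -26342255488/85053455969]
step 2: x' = x̄ + K·y = [-100471197799/85053455969, -26018268649/85053455969]
step 2: P' = (I − K·H)·P̄ = [38298432176/85053455969 20847475082/85053455969; 20847475082/85053455969 55431901179/85053455969]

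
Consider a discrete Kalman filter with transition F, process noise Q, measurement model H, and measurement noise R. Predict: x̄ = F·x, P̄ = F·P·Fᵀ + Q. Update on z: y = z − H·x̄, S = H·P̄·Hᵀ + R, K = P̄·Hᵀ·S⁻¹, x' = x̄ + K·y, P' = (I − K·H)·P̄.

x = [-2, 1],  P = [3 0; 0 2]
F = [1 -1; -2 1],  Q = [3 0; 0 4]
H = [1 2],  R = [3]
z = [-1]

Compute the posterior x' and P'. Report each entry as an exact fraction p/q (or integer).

x' = [-89/51, 31/51]
P' = [344/51 -184/51; -184/51 134/51]

x̄ = F·x = [-3, 5]
P̄ = F·P·Fᵀ + Q = [8 -8; -8 18]
y = z − H·x̄ = [-8]
S = H·P̄·Hᵀ + R = [51]
K = P̄·Hᵀ·S⁻¹ = [-8/51; 28/51]
x' = x̄ + K·y = [-89/51, 31/51]
P' = (I − K·H)·P̄ = [344/51 -184/51; -184/51 134/51]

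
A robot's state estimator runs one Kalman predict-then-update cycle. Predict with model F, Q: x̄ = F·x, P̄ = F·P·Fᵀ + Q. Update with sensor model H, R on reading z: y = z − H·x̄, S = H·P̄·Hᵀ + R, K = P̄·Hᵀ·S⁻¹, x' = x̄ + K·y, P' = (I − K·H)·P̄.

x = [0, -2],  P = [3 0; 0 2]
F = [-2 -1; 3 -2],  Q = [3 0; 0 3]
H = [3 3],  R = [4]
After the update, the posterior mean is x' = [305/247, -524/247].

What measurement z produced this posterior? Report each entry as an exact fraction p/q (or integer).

z = [-3]

x̄ = F·x = [2, 4]
P̄ = F·P·Fᵀ + Q = [17 -14; -14 38]
S = H·P̄·Hᵀ + R = [247]
K = P̄·Hᵀ·S⁻¹ = [9/247; 72/247]
x' − x̄ = [-189/247, -1512/247] = K·y
y = (KᵀK)⁻¹·Kᵀ·(x' − x̄) = [-21]
z = y + H·x̄ = [-21] + [18] = [-3]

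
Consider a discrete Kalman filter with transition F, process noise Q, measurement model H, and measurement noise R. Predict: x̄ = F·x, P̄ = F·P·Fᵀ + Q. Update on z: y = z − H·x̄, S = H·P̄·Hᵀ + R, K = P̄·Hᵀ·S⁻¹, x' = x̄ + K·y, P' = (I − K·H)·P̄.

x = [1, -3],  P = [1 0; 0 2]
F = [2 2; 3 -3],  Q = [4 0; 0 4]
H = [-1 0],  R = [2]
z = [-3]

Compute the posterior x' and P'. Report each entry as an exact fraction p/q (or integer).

x' = [20/9, 29/3]
P' = [16/9 -2/3; -2/3 29]

x̄ = F·x = [-4, 12]
P̄ = F·P·Fᵀ + Q = [16 -6; -6 31]
y = z − H·x̄ = [-7]
S = H·P̄·Hᵀ + R = [18]
K = P̄·Hᵀ·S⁻¹ = [-8/9; 1/3]
x' = x̄ + K·y = [20/9, 29/3]
P' = (I − K·H)·P̄ = [16/9 -2/3; -2/3 29]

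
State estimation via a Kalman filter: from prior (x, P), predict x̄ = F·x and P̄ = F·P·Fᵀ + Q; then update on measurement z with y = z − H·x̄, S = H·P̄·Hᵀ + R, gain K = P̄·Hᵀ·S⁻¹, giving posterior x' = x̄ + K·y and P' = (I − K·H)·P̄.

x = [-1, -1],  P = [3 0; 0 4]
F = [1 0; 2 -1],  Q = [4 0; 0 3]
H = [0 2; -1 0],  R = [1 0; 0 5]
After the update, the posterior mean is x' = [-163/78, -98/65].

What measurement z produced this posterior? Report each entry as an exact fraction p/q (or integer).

z = [-3, 3]

x̄ = F·x = [-1, -1]
P̄ = F·P·Fᵀ + Q = [7 6; 6 19]
S = H·P̄·Hᵀ + R = [77 -12; -12 12]
K = P̄·Hᵀ·S⁻¹ = [1/13 -79/156; 32/65 -1/130]
x' − x̄ = [-85/78, -33/65] = K·y
y = (KᵀK)⁻¹·Kᵀ·(x' − x̄) = [-1, 2]
z = y + H·x̄ = [-1, 2] + [-2, 1] = [-3, 3]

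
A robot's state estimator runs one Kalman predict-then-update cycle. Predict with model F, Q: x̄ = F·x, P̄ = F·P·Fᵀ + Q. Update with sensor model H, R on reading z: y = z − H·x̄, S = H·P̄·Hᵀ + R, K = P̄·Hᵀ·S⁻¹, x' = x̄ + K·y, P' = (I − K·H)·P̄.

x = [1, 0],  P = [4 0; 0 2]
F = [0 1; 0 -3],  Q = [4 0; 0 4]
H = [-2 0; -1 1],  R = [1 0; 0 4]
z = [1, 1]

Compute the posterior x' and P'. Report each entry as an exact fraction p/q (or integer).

x' = [-63/131, 67/131]
P' = [30/131 18/131; 18/131 430/131]

x̄ = F·x = [0, 0]
P̄ = F·P·Fᵀ + Q = [6 -6; -6 22]
y = z − H·x̄ = [1, 1]
S = H·P̄·Hᵀ + R = [25 24; 24 44]
K = P̄·Hᵀ·S⁻¹ = [-60/131 -3/131; -36/131 103/131]
x' = x̄ + K·y = [-63/131, 67/131]
P' = (I − K·H)·P̄ = [30/131 18/131; 18/131 430/131]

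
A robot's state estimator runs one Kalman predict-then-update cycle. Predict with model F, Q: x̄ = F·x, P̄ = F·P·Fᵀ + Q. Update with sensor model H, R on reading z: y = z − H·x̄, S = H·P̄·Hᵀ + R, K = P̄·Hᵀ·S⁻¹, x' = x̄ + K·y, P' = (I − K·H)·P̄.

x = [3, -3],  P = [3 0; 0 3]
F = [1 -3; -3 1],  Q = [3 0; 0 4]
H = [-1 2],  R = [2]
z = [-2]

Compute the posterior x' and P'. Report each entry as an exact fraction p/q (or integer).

x' = [190/81, 8/243]
P' = [362/27 520/81; 520/81 866/243]

x̄ = F·x = [12, -12]
P̄ = F·P·Fᵀ + Q = [33 -18; -18 34]
y = z − H·x̄ = [34]
S = H·P̄·Hᵀ + R = [243]
K = P̄·Hᵀ·S⁻¹ = [-23/81; 86/243]
x' = x̄ + K·y = [190/81, 8/243]
P' = (I − K·H)·P̄ = [362/27 520/81; 520/81 866/243]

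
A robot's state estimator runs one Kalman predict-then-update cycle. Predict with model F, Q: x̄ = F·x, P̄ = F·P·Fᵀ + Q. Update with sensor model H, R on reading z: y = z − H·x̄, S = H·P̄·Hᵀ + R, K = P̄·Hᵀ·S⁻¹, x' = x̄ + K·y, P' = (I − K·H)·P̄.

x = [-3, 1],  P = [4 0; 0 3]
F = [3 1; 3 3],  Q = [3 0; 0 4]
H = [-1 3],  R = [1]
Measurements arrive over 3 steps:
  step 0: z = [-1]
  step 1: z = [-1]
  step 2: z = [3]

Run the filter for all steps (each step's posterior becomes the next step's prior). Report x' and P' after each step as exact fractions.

step 0: x̄ = F·x = [-8, -6]
step 0: P̄ = F·P·Fᵀ + Q = [42 45; 45 67]
step 0: y = z − H·x̄ = [9]
step 0: S = H·P̄·Hᵀ + R = [376]
step 0: K = P̄·Hᵀ·S⁻¹ = [93/376; 39/94]
step 0: x' = x̄ + K·y = [-2171/376, -213/94]
step 0: P' = (I − K·H)·P̄ = [7143/376 603/94; 603/94 107/47]
step 1: x̄ = F·x = [-7365/376, -9069/376]
step 1: P̄ = F·P·Fᵀ + Q = [80743/376 95799/376; 95799/376 116911/376]
step 1: y = z − H·x̄ = [9733/188]
step 1: S = H·P̄·Hᵀ + R = [139631/94]
step 1: K = P̄·Hᵀ·S⁻¹ = [103327/279262; 127467/279262]
step 1: x' = x̄ + K·y = [-60374/139631, -136581/279262]
step 1: P' = (I − K·H)·P̄ = [1589779/139631 1094295/279262; 1094295/279262 203627/139631]
step 2: x̄ = F·x = [-498825/279262, -771987/279262]
step 2: P̄ = F·P·Fᵀ + Q = [18213416/139631 21484662/139631; 21484662/139631 26547833/139631]
step 2: y = z − H·x̄ = [1327461/139631]
step 2: S = H·P̄·Hᵀ + R = [128375572/139631]
step 2: K = P̄·Hᵀ·S⁻¹ = [23120285/64187786; 58158837/128375572]
step 2: x' = x̄ + K·y = [52574430/32093893, 198032325/128375572]
step 2: P' = (I − K·H)·P̄ = [358028273/32093893 246392277/64187786; 246392277/64187786 183647797/128375572]

step 0: x' = [-2171/376, -213/94], P' = [7143/376 603/94; 603/94 107/47]
step 1: x' = [-60374/139631, -136581/279262], P' = [1589779/139631 1094295/279262; 1094295/279262 203627/139631]
step 2: x' = [52574430/32093893, 198032325/128375572], P' = [358028273/32093893 246392277/64187786; 246392277/64187786 183647797/128375572]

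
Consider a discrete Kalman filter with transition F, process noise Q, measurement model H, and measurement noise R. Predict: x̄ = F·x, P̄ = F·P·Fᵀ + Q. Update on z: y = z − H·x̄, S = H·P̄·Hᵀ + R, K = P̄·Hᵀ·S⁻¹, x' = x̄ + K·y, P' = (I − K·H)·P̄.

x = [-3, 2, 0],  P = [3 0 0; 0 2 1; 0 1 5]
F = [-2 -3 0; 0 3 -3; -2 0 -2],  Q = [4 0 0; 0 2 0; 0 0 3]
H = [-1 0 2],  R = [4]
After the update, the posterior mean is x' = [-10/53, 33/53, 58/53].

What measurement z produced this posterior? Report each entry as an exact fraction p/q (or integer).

z = [2]

x̄ = F·x = [0, 6, 6]
P̄ = F·P·Fᵀ + Q = [34 -9 18; -9 47 24; 18 24 35]
S = H·P̄·Hᵀ + R = [106]
K = P̄·Hᵀ·S⁻¹ = [1/53; 57/106; 26/53]
x' − x̄ = [-10/53, -285/53, -260/53] = K·y
y = (KᵀK)⁻¹·Kᵀ·(x' − x̄) = [-10]
z = y + H·x̄ = [-10] + [12] = [2]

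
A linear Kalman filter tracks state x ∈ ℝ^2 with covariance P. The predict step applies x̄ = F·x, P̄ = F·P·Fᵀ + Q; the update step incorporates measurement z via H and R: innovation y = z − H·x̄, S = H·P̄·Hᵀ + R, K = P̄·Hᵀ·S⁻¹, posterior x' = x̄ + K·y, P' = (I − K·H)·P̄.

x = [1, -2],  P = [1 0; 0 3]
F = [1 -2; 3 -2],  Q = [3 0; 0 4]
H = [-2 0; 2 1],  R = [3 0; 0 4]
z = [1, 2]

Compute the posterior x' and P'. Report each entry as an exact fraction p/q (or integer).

x' = [-298/1415, 662/283]
P' = [717/1415 -174/283; -174/283 1040/283]

x̄ = F·x = [5, 7]
P̄ = F·P·Fᵀ + Q = [16 15; 15 25]
y = z − H·x̄ = [11, -15]
S = H·P̄·Hᵀ + R = [67 -94; -94 153]
K = P̄·Hᵀ·S⁻¹ = [-478/1415 141/1415; 116/283 173/283]
x' = x̄ + K·y = [-298/1415, 662/283]
P' = (I − K·H)·P̄ = [717/1415 -174/283; -174/283 1040/283]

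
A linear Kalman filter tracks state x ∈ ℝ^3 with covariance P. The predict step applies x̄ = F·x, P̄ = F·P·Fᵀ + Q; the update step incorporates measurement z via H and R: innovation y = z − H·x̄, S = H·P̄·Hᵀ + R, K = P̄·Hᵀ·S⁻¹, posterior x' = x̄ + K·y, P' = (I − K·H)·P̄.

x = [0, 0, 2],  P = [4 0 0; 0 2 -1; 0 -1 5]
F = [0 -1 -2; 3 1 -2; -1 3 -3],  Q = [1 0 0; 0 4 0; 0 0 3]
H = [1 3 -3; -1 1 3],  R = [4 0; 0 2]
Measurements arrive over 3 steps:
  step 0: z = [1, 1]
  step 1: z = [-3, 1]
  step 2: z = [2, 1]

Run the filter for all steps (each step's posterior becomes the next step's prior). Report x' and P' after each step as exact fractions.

step 0: x̄ = F·x = [-4, -4, -6]
step 0: P̄ = F·P·Fᵀ + Q = [19 18 27; 18 66 33; 27 33 88]
step 0: y = z − H·x̄ = [-1, 19]
step 0: S = H·P̄·Hᵀ + R = [761 -289; -289 879]
step 0: K = P̄·Hᵀ·S⁻¹ = [8044/292699 29284/292699; 72663/292699 72840/292699; -21636/292699 82794/292699]
step 0: x' = x̄ + K·y = [-622444/292699, 140501/292699, -161472/292699]
step 0: P' = (I − K·H)·P̄ = [3282913/292699 22686/292699 1106265/292699; 22686/292699 109083/292699 19761/292699; 1106265/292699 19761/292699 417364/292699]
step 1: x̄ = F·x = [182443/292699, -1403887/292699, 1528363/292699]
step 1: P̄ = F·P·Fᵀ + Q = [2150282/292699 -5145275/292699 4352868/292699; -5145275/292699 19277444/292699 -14757522/292699; 4352868/292699 -14757522/292699 15044809/292699]
step 1: y = z − H·x̄ = [7736210/292699, -2706060/292699]
step 1: S = H·P̄·Hᵀ + R = [520867893/292699 -131858605/292699; -131858605/292699 53044615/292699]
step 1: K = P̄·Hᵀ·S⁻¹ = [-217803203/3499344083 -806146118/17496720415; 862938629/3499344083 4178033828/17496720415; -369037851/3499344083 3997224192/17496720415]
step 1: x' = x̄ + K·y = [-2084887655/3499344083, -1701445033/3499344083, 1127328785/3499344083]
step 1: P' = (I − K·H)·P̄ = [46394223929/17496720415 -1492089074/17496720415 15424673589/17496720415; -1492089074/17496720415 6403710059/17496720415 153422841/17496720415; 15424673589/17496720415 153422841/17496720415 7755233044/17496720415]
step 2: x̄ = F·x = [-553212537/3499344083, -10210765568/3499344083, -6401433799/3499344083]
step 2: P̄ = F·P·Fᵀ + Q = [55535054014/17496720415 -12690910439/3499344083 56217257668/17496720415; -12690910439/3499344083 66059446076/3499344083 -38946075326/3499344083; 56217257668/17496720415 -38946075326/3499344083 325053837941/17496720415]
step 2: y = z − H·x̄ = [18979896010/3499344083, 32361198511/3499344083]
step 2: S = H·P̄·Hᵀ + R = [1762159494145/3499344083 -538859502745/3499344083; -538859502745/3499344083 393506713059/3499344083]
step 2: K = P̄·Hᵀ·S⁻¹ = [-529588587851/11517930708391 -434484999214/11517930708391; 611562832751/2503897980085 119021250092/500779596017; -5750915865091/57589653541955 2664508352744/11517930708391]
step 2: x' = x̄ + K·y = [-8711305484757/11517930708391, 302858768326/500779596017, -2667626843429/11517930708391]
step 2: P' = (I − K·H)·P̄ = [143028697695413/57589653541955 -32470916846/500779596017 47472667713521/57589653541955; -32470916846/500779596017 909115957981/2503897980085 39580652903/2503897980085; 47472667713521/57589653541955 39580652903/2503897980085 24402465408064/57589653541955]

step 0: x' = [-622444/292699, 140501/292699, -161472/292699], P' = [3282913/292699 22686/292699 1106265/292699; 22686/292699 109083/292699 19761/292699; 1106265/292699 19761/292699 417364/292699]
step 1: x' = [-2084887655/3499344083, -1701445033/3499344083, 1127328785/3499344083], P' = [46394223929/17496720415 -1492089074/17496720415 15424673589/17496720415; -1492089074/17496720415 6403710059/17496720415 153422841/17496720415; 15424673589/17496720415 153422841/17496720415 7755233044/17496720415]
step 2: x' = [-8711305484757/11517930708391, 302858768326/500779596017, -2667626843429/11517930708391], P' = [143028697695413/57589653541955 -32470916846/500779596017 47472667713521/57589653541955; -32470916846/500779596017 909115957981/2503897980085 39580652903/2503897980085; 47472667713521/57589653541955 39580652903/2503897980085 24402465408064/57589653541955]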